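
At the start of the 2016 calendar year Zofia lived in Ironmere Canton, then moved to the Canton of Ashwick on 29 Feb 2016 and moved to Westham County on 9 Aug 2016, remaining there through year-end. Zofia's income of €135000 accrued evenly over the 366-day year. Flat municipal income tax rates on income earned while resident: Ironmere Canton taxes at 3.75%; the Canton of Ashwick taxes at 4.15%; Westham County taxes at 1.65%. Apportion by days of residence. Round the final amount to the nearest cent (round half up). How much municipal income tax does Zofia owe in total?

Ironmere Canton, 1 Jan – 28 Feb 2016: 59 days → €135000 × 3.75% × 59/366 = €816.0861
The Canton of Ashwick, 29 Feb – 8 Aug 2016: 162 days → €135000 × 4.15% × 162/366 = €2479.7951
Westham County, 9 Aug – 31 Dec 2016: 145 days → €135000 × 1.65% × 145/366 = €882.4795
Total = €4178.3607

€4178.36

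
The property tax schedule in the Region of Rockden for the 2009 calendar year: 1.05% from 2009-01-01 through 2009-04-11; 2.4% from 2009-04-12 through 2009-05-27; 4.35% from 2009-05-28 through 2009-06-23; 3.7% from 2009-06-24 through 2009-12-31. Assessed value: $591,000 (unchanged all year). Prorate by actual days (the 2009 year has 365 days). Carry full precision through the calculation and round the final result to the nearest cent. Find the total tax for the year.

$16,849.17

2009-01-01 to 2009-04-11: 101 days at 1.05% → $591,000 × 1.05% × 101/365 = $1,717.1384
2009-04-12 to 2009-05-27: 46 days at 2.4% → $591,000 × 2.4% × 46/365 = $1,787.5726
2009-05-28 to 2009-06-23: 27 days at 4.35% → $591,000 × 4.35% × 27/365 = $1,901.7247
2009-06-24 to 2009-12-31: 191 days at 3.7% → $591,000 × 3.7% × 191/365 = $11,442.7315
Total = $16,849.1671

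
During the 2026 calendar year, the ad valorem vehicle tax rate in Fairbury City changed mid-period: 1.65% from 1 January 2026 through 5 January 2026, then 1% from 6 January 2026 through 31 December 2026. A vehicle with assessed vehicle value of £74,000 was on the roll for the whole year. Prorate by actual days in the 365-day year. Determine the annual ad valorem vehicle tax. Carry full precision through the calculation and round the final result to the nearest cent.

£746.59

1 January – 5 January 2026: 5 days at 1.65% → £74,000 × 1.65% × 5/365 = £16.7260
6 January – 31 December 2026: 360 days at 1% → £74,000 × 1% × 360/365 = £729.8630
Total = £746.5890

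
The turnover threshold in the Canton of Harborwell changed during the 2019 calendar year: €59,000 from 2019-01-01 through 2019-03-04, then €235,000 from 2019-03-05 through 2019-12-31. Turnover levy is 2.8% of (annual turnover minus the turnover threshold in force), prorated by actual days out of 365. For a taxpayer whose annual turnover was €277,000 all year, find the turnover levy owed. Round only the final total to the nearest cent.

€2,026.59

2019-01-01 to 2019-03-04: 63 days, exemption €59,000 → (€277,000 − €59,000) × 2.8% × 63/365 = €1,053.5671
2019-03-05 to 2019-12-31: 302 days, exemption €235,000 → (€277,000 − €235,000) × 2.8% × 302/365 = €973.0192
Total = €2,026.5863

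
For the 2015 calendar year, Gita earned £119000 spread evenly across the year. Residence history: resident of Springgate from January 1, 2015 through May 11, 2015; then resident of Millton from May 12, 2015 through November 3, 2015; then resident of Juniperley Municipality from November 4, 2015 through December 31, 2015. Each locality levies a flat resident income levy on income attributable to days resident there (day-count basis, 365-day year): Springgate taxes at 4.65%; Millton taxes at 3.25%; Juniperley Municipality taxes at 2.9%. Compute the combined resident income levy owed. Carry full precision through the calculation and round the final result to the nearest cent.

Springgate, January 1 – May 11, 2015: 131 days → £119000 × 4.65% × 131/365 = £1985.9959
Millton, May 12 – November 3, 2015: 176 days → £119000 × 3.25% × 176/365 = £1864.8767
Juniperley Municipality, November 4 – December 31, 2015: 58 days → £119000 × 2.9% × 58/365 = £548.3781
Total = £4399.2507

£4399.25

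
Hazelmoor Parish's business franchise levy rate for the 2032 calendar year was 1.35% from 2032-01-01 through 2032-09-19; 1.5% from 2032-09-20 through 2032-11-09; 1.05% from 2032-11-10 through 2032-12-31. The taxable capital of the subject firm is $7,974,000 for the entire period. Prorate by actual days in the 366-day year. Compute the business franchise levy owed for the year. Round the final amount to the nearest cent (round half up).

$105,916.94

2032-01-01 to 2032-09-19: 263 days at 1.35% → $7,974,000 × 1.35% × 263/366 = $77,354.3361
2032-09-20 to 2032-11-09: 51 days at 1.5% → $7,974,000 × 1.5% × 51/366 = $16,666.9672
2032-11-10 to 2032-12-31: 52 days at 1.05% → $7,974,000 × 1.05% × 52/366 = $11,895.6393
Total = $105,916.9426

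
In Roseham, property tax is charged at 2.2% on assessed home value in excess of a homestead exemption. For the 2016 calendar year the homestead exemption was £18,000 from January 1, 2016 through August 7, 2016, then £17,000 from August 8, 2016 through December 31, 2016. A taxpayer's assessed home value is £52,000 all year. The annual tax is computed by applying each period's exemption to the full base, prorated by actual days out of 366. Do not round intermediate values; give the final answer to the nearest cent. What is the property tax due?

£756.78

January 1 – August 7, 2016: 220 days, exemption £18,000 → (£52,000 − £18,000) × 2.2% × 220/366 = £449.6175
August 8 – December 31, 2016: 146 days, exemption £17,000 → (£52,000 − £17,000) × 2.2% × 146/366 = £307.1585
Total = £756.7760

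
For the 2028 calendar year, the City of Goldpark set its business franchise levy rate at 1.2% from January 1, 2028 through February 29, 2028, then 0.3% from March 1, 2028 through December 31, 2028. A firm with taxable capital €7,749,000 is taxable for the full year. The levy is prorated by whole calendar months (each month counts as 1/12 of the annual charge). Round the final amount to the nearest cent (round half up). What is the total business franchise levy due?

€34,870.50

January 1 – February 29, 2028: 2 months at 1.2% → €7,749,000 × 1.2% × 2/12 = €15,498.0000
March 1 – December 31, 2028: 10 months at 0.3% → €7,749,000 × 0.3% × 10/12 = €19,372.5000
Total = €34,870.5000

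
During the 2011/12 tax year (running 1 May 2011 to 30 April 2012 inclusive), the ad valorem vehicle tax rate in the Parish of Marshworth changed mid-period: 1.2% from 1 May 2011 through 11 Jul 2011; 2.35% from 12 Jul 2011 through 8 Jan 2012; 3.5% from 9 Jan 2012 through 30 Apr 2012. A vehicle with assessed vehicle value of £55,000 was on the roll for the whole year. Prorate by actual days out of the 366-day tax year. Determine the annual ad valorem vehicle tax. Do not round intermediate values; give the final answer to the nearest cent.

£1,363.35

1 May – 11 Jul 2011: 72 days at 1.2% → £55,000 × 1.2% × 72/366 = £129.8361
12 Jul 2011 – 8 Jan 2012: 181 days at 2.35% → £55,000 × 2.35% × 181/366 = £639.1872
9 Jan – 30 Apr 2012: 113 days at 3.5% → £55,000 × 3.5% × 113/366 = £594.3306
Total = £1,363.3538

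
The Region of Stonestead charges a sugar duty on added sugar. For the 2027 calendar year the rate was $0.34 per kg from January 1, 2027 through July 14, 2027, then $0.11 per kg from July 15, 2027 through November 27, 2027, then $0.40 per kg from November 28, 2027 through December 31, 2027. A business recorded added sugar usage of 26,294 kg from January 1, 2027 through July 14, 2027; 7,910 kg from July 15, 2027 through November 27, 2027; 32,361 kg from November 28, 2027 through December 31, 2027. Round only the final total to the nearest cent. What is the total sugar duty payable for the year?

January 1 – July 14, 2027: 26,294 kg at $0.34/kg → $8,939.96
July 15 – November 27, 2027: 7,910 kg at $0.11/kg → $870.10
November 28 – December 31, 2027: 32,361 kg at $0.40/kg → $12,944.40

$22,754.46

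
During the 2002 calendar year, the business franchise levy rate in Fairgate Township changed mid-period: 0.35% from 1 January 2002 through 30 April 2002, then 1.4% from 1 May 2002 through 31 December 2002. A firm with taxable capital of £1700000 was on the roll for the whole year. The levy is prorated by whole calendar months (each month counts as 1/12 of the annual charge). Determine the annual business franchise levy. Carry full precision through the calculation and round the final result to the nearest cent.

£17850.00

1 January – 30 April 2002: 4 months at 0.35% → £1700000 × 0.35% × 4/12 = £1983.3333
1 May – 31 December 2002: 8 months at 1.4% → £1700000 × 1.4% × 8/12 = £15866.6667
Total = £17850.0000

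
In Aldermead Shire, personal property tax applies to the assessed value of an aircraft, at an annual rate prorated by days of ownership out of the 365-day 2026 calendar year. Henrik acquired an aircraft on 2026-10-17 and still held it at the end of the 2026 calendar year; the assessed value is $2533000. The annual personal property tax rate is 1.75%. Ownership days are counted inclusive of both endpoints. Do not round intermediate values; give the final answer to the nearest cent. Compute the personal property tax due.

Days held (2026-10-17 to 2026-12-31): 76 out of 365
Tax = $2533000 × 1.75% × 76/365 = $9229.8356

$9229.84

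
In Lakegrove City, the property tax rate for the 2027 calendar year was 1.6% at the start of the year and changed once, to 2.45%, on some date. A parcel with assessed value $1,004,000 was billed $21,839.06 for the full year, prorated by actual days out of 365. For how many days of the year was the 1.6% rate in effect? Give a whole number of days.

118 days

Let d = days at the first rate; then 365 − d days at the second rate.
$1,004,000 × [1.6%·d + 2.45%·(365−d)] / 365 = $21,839.06
Solving gives d = 118, so the new rate took effect on April 29, 2027.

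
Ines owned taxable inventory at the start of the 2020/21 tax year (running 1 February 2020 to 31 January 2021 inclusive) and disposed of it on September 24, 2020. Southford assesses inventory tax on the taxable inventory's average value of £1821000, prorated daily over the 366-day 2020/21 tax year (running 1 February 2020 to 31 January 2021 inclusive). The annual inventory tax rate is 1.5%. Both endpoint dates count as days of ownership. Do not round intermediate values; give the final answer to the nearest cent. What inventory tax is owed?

Days held (February 1 – September 24, 2020): 237 out of 366
Tax = £1821000 × 1.5% × 237/366 = £17687.5820

£17687.58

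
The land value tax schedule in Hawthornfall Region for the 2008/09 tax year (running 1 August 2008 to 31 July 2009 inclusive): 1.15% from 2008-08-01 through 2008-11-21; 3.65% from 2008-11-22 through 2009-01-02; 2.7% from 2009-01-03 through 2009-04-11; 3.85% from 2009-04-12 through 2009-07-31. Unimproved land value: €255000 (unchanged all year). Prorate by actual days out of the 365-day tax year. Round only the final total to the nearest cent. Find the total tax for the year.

2008-08-01 to 2008-11-21: 113 days at 1.15% → €255000 × 1.15% × 113/365 = €907.8699
2008-11-22 to 2009-01-02: 42 days at 3.65% → €255000 × 3.65% × 42/365 = €1071.0000
2009-01-03 to 2009-04-11: 99 days at 2.7% → €255000 × 2.7% × 99/365 = €1867.4384
2009-04-12 to 2009-07-31: 111 days at 3.85% → €255000 × 3.85% × 111/365 = €2985.5959
Total = €6831.9041

€6831.90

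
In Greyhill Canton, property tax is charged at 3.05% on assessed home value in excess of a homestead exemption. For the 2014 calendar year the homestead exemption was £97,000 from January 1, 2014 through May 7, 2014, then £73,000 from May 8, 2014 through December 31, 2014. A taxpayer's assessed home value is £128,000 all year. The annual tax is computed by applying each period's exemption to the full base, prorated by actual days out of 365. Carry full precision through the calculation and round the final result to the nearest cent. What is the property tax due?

£1,422.80

January 1 – May 7, 2014: 127 days, exemption £97,000 → (£128,000 − £97,000) × 3.05% × 127/365 = £328.9822
May 8 – December 31, 2014: 238 days, exemption £73,000 → (£128,000 − £73,000) × 3.05% × 238/365 = £1,093.8219
Total = £1,422.8041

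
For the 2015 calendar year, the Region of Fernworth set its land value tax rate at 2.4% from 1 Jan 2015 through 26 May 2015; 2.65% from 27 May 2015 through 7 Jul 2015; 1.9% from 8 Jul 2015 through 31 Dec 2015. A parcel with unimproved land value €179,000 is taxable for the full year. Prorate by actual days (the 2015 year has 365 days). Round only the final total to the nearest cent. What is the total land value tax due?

€3,913.48

1 Jan – 26 May 2015: 146 days at 2.4% → €179,000 × 2.4% × 146/365 = €1,718.4000
27 May – 7 Jul 2015: 42 days at 2.65% → €179,000 × 2.65% × 42/365 = €545.8274
8 Jul – 31 Dec 2015: 177 days at 1.9% → €179,000 × 1.9% × 177/365 = €1,649.2521
Total = €3,913.4795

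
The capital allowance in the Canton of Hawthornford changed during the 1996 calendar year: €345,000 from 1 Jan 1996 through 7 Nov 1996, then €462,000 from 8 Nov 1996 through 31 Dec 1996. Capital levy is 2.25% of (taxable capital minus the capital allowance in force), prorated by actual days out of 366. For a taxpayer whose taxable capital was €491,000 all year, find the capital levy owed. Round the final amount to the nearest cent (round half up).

€2,896.60

1 Jan – 7 Nov 1996: 312 days, exemption €345,000 → (€491,000 − €345,000) × 2.25% × 312/366 = €2,800.3279
8 Nov – 31 Dec 1996: 54 days, exemption €462,000 → (€491,000 − €462,000) × 2.25% × 54/366 = €96.2705
Total = €2,896.5984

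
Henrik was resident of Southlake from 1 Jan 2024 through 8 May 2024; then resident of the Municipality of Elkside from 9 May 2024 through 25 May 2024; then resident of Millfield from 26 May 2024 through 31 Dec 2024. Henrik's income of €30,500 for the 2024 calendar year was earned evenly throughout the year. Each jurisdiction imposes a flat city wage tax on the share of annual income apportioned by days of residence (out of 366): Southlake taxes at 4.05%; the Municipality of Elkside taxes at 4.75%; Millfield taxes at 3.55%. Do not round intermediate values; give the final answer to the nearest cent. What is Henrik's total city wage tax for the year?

Southlake, 1 Jan – 8 May 2024: 129 days → €30,500 × 4.05% × 129/366 = €435.3750
The Municipality of Elkside, 9 May – 25 May 2024: 17 days → €30,500 × 4.75% × 17/366 = €67.2917
Millfield, 26 May – 31 Dec 2024: 220 days → €30,500 × 3.55% × 220/366 = €650.8333
Total = €1,153.5000

€1,153.50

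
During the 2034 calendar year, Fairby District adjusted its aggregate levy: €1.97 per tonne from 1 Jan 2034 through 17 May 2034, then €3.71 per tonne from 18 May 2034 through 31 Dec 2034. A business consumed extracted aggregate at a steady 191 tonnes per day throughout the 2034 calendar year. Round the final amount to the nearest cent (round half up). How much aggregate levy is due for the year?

1 Jan – 17 May 2034: 137 days × 191 tonnes/day = 26,167 tonnes at €1.97/tonne → €51,548.99
18 May – 31 Dec 2034: 228 days × 191 tonnes/day = 43,548 tonnes at €3.71/tonne → €161,563.08

€213,112.07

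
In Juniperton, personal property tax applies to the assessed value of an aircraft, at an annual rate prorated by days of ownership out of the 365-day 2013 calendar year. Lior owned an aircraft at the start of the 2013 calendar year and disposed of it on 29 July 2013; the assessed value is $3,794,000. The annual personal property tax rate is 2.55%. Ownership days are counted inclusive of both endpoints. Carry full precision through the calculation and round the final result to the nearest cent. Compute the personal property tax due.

$55,662.66

Days held (1 January – 29 July 2013): 210 out of 365
Tax = $3,794,000 × 2.55% × 210/365 = $55,662.6575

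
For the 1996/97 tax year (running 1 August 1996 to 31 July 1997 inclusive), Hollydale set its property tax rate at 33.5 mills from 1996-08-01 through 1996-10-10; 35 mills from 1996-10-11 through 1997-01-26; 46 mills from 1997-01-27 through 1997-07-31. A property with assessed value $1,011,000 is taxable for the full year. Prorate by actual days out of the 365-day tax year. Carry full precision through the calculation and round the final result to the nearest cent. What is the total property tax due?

$40,757.15

1996-08-01 to 1996-10-10: 71 days at 33.5 mills → $1,011,000 × 3.35% × 71/365 = $6,588.1192
1996-10-11 to 1997-01-26: 108 days at 35 mills → $1,011,000 × 3.5% × 108/365 = $10,470.0822
1997-01-27 to 1997-07-31: 186 days at 46 mills → $1,011,000 × 4.6% × 186/365 = $23,698.9479
Total = $40,757.1493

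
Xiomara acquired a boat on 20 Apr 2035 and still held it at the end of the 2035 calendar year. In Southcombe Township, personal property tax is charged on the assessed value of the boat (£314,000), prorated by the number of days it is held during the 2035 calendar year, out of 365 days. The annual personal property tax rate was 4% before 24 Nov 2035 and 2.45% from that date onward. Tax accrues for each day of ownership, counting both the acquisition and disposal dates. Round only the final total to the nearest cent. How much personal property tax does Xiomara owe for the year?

£8,302.50

20 Apr – 23 Nov 2035: 218 days at 4% → £314,000 × 4% × 218/365 = £7,501.5890
24 Nov – 31 Dec 2035: 38 days at 2.45% → £314,000 × 2.45% × 38/365 = £800.9151
Total = £8,302.5041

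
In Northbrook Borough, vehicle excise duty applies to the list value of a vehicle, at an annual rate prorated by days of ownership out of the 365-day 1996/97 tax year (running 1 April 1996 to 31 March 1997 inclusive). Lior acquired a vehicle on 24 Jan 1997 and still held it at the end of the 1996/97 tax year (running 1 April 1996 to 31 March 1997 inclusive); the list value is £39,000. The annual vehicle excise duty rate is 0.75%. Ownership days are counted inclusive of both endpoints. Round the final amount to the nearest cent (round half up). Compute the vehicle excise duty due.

£53.69

Days held (24 Jan – 31 Mar 1997): 67 out of 365
Tax = £39,000 × 0.75% × 67/365 = £53.6918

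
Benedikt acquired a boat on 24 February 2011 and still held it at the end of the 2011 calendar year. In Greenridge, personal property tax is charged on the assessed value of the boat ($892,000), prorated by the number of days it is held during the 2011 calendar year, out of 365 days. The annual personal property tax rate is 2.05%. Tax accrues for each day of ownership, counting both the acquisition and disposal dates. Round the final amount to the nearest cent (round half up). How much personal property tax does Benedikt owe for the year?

Days held (24 February – 31 December 2011): 311 out of 365
Tax = $892,000 × 2.05% × 311/365 = $15,580.6740

$15,580.67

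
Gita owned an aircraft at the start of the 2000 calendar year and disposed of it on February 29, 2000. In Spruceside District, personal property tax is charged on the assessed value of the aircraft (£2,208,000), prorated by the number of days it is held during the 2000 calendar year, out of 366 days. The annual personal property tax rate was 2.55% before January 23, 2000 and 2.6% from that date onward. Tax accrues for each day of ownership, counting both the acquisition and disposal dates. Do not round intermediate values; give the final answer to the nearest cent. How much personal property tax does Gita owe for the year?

£9,344.79

January 1 – January 22, 2000: 22 days at 2.55% → £2,208,000 × 2.55% × 22/366 = £3,384.3934
January 23 – February 29, 2000: 38 days at 2.6% → £2,208,000 × 2.6% × 38/366 = £5,960.3934
Total = £9,344.7869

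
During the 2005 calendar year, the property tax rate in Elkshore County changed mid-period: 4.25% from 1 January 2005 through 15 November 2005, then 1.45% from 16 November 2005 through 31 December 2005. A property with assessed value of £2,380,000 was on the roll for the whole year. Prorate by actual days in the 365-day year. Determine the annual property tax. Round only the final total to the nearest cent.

1 January – 15 November 2005: 319 days at 4.25% → £2,380,000 × 4.25% × 319/365 = £88,402.3288
16 November – 31 December 2005: 46 days at 1.45% → £2,380,000 × 1.45% × 46/365 = £4,349.2055
Total = £92,751.5342

£92,751.53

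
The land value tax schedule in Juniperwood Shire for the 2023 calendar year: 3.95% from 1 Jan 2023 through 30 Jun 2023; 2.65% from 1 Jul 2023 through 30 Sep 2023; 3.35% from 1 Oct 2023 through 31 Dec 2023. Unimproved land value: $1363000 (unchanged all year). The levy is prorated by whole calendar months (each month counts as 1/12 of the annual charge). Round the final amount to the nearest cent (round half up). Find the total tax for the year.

$47364.25

1 Jan – 30 Jun 2023: 6 months at 3.95% → $1363000 × 3.95% × 6/12 = $26919.2500
1 Jul – 30 Sep 2023: 3 months at 2.65% → $1363000 × 2.65% × 3/12 = $9029.8750
1 Oct – 31 Dec 2023: 3 months at 3.35% → $1363000 × 3.35% × 3/12 = $11415.1250
Total = $47364.2500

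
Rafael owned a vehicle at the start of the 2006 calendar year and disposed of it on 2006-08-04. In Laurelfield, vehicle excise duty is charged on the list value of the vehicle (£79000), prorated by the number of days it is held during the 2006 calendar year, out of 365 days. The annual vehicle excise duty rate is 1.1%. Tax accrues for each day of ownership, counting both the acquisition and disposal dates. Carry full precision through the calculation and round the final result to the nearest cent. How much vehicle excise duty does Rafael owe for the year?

Days held (2006-01-01 to 2006-08-04): 216 out of 365
Tax = £79000 × 1.1% × 216/365 = £514.2575

£514.26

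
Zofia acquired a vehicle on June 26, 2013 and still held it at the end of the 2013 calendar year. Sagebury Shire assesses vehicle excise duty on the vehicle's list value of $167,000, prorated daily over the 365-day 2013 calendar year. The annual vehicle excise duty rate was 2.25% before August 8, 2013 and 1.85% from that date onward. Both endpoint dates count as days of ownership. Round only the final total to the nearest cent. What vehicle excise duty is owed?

$1,678.46

June 26 – August 7, 2013: 43 days at 2.25% → $167,000 × 2.25% × 43/365 = $442.6644
August 8 – December 31, 2013: 146 days at 1.85% → $167,000 × 1.85% × 146/365 = $1,235.8000
Total = $1,678.4644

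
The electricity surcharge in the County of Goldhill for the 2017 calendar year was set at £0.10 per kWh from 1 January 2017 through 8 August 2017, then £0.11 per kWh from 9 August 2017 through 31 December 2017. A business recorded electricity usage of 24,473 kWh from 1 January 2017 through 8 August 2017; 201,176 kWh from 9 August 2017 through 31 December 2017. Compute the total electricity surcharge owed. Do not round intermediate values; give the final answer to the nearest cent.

1 January – 8 August 2017: 24,473 kWh at £0.10/kWh → £2447.30
9 August – 31 December 2017: 201,176 kWh at £0.11/kWh → £22129.36

£24576.66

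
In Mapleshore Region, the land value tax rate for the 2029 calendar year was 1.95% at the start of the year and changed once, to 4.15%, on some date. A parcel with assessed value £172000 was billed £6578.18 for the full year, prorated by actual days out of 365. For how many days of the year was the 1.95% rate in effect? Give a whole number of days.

Let d = days at the first rate; then 365 − d days at the second rate.
£172000 × [1.95%·d + 4.15%·(365−d)] / 365 = £6578.18
Solving gives d = 54, so the new rate took effect on February 24, 2029.

54 days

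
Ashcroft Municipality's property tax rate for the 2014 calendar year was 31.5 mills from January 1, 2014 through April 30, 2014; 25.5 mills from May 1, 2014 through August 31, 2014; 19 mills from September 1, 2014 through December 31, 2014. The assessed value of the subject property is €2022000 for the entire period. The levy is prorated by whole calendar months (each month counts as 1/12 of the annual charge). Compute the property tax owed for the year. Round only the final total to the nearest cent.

€51224.00

January 1 – April 30, 2014: 4 months at 31.5 mills → €2022000 × 3.15% × 4/12 = €21231.0000
May 1 – August 31, 2014: 4 months at 25.5 mills → €2022000 × 2.55% × 4/12 = €17187.0000
September 1 – December 31, 2014: 4 months at 19 mills → €2022000 × 1.9% × 4/12 = €12806.0000
Total = €51224.0000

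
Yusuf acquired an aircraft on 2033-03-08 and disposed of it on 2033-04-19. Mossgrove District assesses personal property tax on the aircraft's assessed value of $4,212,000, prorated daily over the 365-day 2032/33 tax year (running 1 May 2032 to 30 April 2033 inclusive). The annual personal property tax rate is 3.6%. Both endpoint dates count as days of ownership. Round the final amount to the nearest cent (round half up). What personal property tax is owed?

Days held (2033-03-08 to 2033-04-19): 43 out of 365
Tax = $4,212,000 × 3.6% × 43/365 = $17,863.4959

$17,863.50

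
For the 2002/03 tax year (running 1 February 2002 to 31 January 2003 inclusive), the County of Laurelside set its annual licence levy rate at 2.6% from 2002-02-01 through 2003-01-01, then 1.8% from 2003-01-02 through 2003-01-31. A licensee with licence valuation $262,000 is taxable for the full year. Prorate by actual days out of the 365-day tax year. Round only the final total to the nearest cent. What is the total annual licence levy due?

2002-02-01 to 2003-01-01: 335 days at 2.6% → $262,000 × 2.6% × 335/365 = $6,252.1096
2003-01-02 to 2003-01-31: 30 days at 1.8% → $262,000 × 1.8% × 30/365 = $387.6164
Total = $6,639.7260

$6,639.73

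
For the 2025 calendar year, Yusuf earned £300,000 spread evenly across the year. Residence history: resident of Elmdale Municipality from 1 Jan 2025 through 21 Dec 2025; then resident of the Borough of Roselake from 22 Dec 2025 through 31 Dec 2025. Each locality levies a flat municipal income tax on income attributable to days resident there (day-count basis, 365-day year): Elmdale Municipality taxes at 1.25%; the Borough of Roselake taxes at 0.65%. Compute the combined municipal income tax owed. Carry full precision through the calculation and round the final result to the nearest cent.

Elmdale Municipality, 1 Jan – 21 Dec 2025: 355 days → £300,000 × 1.25% × 355/365 = £3,647.2603
The Borough of Roselake, 22 Dec – 31 Dec 2025: 10 days → £300,000 × 0.65% × 10/365 = £53.4247
Total = £3,700.6849

£3,700.68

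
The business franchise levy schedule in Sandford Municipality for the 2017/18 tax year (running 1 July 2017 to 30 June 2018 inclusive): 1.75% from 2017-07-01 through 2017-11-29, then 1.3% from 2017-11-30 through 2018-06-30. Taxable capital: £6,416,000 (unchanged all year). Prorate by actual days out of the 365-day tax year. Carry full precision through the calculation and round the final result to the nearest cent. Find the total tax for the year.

£95,431.41

2017-07-01 to 2017-11-29: 152 days at 1.75% → £6,416,000 × 1.75% × 152/365 = £46,757.6986
2017-11-30 to 2018-06-30: 213 days at 1.3% → £6,416,000 × 1.3% × 213/365 = £48,673.7096
Total = £95,431.4082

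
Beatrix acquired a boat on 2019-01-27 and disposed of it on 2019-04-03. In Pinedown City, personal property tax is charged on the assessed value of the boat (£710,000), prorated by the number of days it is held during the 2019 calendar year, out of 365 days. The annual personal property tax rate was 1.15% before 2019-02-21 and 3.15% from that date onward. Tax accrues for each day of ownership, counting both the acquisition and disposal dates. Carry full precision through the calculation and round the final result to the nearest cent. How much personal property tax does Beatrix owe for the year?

£3,132.75

2019-01-27 to 2019-02-20: 25 days at 1.15% → £710,000 × 1.15% × 25/365 = £559.2466
2019-02-21 to 2019-04-03: 42 days at 3.15% → £710,000 × 3.15% × 42/365 = £2,573.5068
Total = £3,132.7534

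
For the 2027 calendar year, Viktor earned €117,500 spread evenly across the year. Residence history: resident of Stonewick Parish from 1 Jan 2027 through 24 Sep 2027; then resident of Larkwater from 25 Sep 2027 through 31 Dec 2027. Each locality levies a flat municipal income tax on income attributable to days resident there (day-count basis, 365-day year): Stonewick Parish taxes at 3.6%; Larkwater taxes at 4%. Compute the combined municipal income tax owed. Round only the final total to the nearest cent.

Stonewick Parish, 1 Jan – 24 Sep 2027: 267 days → €117,500 × 3.6% × 267/365 = €3,094.2740
Larkwater, 25 Sep – 31 Dec 2027: 98 days → €117,500 × 4% × 98/365 = €1,261.9178
Total = €4,356.1918

€4,356.19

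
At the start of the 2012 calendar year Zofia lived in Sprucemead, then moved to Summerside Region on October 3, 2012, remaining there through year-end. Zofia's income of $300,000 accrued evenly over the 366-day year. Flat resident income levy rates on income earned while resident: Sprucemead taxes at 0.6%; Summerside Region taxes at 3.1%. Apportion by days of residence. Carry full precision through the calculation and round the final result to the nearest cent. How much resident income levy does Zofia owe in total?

$3,644.26

Sprucemead, January 1 – October 2, 2012: 276 days → $300,000 × 0.6% × 276/366 = $1,357.3770
Summerside Region, October 3 – December 31, 2012: 90 days → $300,000 × 3.1% × 90/366 = $2,286.8852
Total = $3,644.2623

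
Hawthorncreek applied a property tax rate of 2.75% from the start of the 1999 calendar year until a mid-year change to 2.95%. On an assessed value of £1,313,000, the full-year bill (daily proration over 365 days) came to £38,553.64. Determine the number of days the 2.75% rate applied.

25 days

Let d = days at the first rate; then 365 − d days at the second rate.
£1,313,000 × [2.75%·d + 2.95%·(365−d)] / 365 = £38,553.64
Solving gives d = 25, so the new rate took effect on 26 January 1999.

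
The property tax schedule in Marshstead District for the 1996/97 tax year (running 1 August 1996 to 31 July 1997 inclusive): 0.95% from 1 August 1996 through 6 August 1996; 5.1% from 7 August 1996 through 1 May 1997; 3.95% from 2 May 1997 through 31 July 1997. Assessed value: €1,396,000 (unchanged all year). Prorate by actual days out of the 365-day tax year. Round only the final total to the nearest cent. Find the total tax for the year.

1 August – 6 August 1996: 6 days at 0.95% → €1,396,000 × 0.95% × 6/365 = €218.0055
7 August 1996 – 1 May 1997: 268 days at 5.1% → €1,396,000 × 5.1% × 268/365 = €52,275.4192
2 May – 31 July 1997: 91 days at 3.95% → €1,396,000 × 3.95% × 91/365 = €13,747.7315
Total = €66,241.1562

€66,241.16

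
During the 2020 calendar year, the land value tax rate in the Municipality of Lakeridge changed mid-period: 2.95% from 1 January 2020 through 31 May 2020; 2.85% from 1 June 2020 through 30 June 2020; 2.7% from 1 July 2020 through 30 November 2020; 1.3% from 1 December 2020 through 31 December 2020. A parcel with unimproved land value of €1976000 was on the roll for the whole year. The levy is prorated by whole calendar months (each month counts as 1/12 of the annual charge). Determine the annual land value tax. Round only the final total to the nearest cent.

1 January – 31 May 2020: 5 months at 2.95% → €1976000 × 2.95% × 5/12 = €24288.3333
1 June – 30 June 2020: 1 month at 2.85% → €1976000 × 2.85% × 1/12 = €4693.0000
1 July – 30 November 2020: 5 months at 2.7% → €1976000 × 2.7% × 5/12 = €22230.0000
1 December – 31 December 2020: 1 month at 1.3% → €1976000 × 1.3% × 1/12 = €2140.6667
Total = €53352.0000

€53352.00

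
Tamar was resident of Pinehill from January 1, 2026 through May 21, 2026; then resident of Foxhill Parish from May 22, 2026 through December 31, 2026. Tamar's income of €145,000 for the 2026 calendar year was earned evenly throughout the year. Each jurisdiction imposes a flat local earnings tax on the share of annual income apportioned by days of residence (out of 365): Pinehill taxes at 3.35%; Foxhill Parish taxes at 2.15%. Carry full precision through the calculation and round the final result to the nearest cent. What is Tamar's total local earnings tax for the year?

Pinehill, January 1 – May 21, 2026: 141 days → €145,000 × 3.35% × 141/365 = €1,876.4589
Foxhill Parish, May 22 – December 31, 2026: 224 days → €145,000 × 2.15% × 224/365 = €1,913.2055
Total = €3,789.6644

€3,789.66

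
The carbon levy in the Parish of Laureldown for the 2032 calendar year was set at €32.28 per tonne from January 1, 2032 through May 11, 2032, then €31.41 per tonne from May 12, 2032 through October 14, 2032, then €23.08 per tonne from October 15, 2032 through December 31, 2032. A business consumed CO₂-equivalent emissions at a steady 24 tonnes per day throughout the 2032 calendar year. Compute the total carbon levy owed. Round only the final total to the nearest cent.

€263,067.84

January 1 – May 11, 2032: 132 days × 24 tonnes/day = 3,168 tonnes at €32.28/tonne → €102,263.04
May 12 – October 14, 2032: 156 days × 24 tonnes/day = 3,744 tonnes at €31.41/tonne → €117,599.04
October 15 – December 31, 2032: 78 days × 24 tonnes/day = 1,872 tonnes at €23.08/tonne → €43,205.76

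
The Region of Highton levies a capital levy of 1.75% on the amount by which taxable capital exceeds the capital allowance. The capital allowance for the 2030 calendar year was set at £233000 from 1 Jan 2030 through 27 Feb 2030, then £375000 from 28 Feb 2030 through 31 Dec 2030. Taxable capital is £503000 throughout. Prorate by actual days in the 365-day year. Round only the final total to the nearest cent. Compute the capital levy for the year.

£2634.88

1 Jan – 27 Feb 2030: 58 days, exemption £233000 → (£503000 − £233000) × 1.75% × 58/365 = £750.8219
28 Feb – 31 Dec 2030: 307 days, exemption £375000 → (£503000 − £375000) × 1.75% × 307/365 = £1884.0548
Total = £2634.8767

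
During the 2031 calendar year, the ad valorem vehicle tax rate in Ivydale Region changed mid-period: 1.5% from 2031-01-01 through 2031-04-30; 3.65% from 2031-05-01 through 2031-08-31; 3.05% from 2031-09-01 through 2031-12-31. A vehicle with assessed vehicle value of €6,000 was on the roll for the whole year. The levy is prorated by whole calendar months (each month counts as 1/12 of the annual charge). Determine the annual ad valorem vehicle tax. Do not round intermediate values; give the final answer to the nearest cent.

2031-01-01 to 2031-04-30: 4 months at 1.5% → €6,000 × 1.5% × 4/12 = €30.0000
2031-05-01 to 2031-08-31: 4 months at 3.65% → €6,000 × 3.65% × 4/12 = €73.0000
2031-09-01 to 2031-12-31: 4 months at 3.05% → €6,000 × 3.05% × 4/12 = €61.0000
Total = €164.0000

€164.00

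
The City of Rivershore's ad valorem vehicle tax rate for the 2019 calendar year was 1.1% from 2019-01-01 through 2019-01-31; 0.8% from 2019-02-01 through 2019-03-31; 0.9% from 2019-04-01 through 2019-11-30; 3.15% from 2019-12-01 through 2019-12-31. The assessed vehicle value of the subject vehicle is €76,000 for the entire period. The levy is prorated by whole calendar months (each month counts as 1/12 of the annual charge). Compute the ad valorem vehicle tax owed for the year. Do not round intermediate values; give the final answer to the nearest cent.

2019-01-01 to 2019-01-31: 1 month at 1.1% → €76,000 × 1.1% × 1/12 = €69.6667
2019-02-01 to 2019-03-31: 2 months at 0.8% → €76,000 × 0.8% × 2/12 = €101.3333
2019-04-01 to 2019-11-30: 8 months at 0.9% → €76,000 × 0.9% × 8/12 = €456.0000
2019-12-01 to 2019-12-31: 1 month at 3.15% → €76,000 × 3.15% × 1/12 = €199.5000
Total = €826.5000

€826.50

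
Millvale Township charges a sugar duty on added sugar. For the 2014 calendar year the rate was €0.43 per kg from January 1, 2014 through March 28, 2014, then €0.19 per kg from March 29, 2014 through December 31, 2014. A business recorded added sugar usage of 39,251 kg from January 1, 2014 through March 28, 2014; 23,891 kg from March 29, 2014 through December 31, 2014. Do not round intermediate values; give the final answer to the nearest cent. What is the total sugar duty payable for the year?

€21417.22

January 1 – March 28, 2014: 39,251 kg at €0.43/kg → €16877.93
March 29 – December 31, 2014: 23,891 kg at €0.19/kg → €4539.29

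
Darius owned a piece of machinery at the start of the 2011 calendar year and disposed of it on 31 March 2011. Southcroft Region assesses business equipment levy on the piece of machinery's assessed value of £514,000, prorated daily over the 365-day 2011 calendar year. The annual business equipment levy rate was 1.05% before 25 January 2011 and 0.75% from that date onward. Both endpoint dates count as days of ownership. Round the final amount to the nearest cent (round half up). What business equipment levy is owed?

1 January – 24 January 2011: 24 days at 1.05% → £514,000 × 1.05% × 24/365 = £354.8712
25 January – 31 March 2011: 66 days at 0.75% → £514,000 × 0.75% × 66/365 = £697.0685
Total = £1,051.9397

£1,051.94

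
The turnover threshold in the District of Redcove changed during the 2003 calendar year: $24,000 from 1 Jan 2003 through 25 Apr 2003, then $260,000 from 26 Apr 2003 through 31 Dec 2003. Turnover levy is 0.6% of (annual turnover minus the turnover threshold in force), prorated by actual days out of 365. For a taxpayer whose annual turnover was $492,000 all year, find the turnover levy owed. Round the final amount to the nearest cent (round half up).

$1,838.14

1 Jan – 25 Apr 2003: 115 days, exemption $24,000 → ($492,000 − $24,000) × 0.6% × 115/365 = $884.7123
26 Apr – 31 Dec 2003: 250 days, exemption $260,000 → ($492,000 − $260,000) × 0.6% × 250/365 = $953.4247
Total = $1,838.1370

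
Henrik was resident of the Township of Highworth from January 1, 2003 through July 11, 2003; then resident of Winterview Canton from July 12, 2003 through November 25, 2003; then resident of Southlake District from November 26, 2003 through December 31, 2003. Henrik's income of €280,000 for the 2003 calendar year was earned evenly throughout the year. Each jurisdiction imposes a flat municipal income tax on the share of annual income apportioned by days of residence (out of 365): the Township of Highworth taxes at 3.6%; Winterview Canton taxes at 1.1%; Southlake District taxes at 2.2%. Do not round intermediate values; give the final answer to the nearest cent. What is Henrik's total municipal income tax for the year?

The Township of Highworth, January 1 – July 11, 2003: 192 days → €280,000 × 3.6% × 192/365 = €5,302.3562
Winterview Canton, July 12 – November 25, 2003: 137 days → €280,000 × 1.1% × 137/365 = €1,156.0548
Southlake District, November 26 – December 31, 2003: 36 days → €280,000 × 2.2% × 36/365 = €607.5616
Total = €7,065.9726

€7,065.97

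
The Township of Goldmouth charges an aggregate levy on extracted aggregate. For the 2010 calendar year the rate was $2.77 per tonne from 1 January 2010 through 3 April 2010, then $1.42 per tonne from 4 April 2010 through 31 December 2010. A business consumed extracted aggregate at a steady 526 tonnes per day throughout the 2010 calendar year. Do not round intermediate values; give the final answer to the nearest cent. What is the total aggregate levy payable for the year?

1 January – 3 April 2010: 93 days × 526 tonnes/day = 48,918 tonnes at $2.77/tonne → $135502.86
4 April – 31 December 2010: 272 days × 526 tonnes/day = 143,072 tonnes at $1.42/tonne → $203162.24

$338665.10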